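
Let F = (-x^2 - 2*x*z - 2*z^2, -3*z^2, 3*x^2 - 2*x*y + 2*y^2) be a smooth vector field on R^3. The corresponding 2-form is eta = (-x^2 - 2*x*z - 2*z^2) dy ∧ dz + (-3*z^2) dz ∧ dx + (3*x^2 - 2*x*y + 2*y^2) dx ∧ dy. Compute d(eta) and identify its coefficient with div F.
d(eta) = (-2*x - 2*z) dx ∧ dy ∧ dz; div F = -2*x - 2*z

For a 2-form in R^3 of the form above, applying d gives a 3-form with coefficient ∂P/∂x + ∂Q/∂y + ∂R/∂z:
  ∂P/∂x = -2*x - 2*z
  ∂Q/∂y = 0
  ∂R/∂z = 0
Sum = -2*x - 2*z, which is exactly div F.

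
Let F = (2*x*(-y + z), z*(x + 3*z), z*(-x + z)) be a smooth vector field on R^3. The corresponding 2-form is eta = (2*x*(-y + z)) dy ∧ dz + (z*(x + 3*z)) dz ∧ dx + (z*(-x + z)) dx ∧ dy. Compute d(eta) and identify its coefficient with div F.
d(eta) = (-x - 2*y + 4*z) dx ∧ dy ∧ dz; div F = -x - 2*y + 4*z

For a 2-form in R^3 of the form above, applying d gives a 3-form with coefficient ∂P/∂x + ∂Q/∂y + ∂R/∂z:
  ∂P/∂x = -2*y + 2*z
  ∂Q/∂y = 0
  ∂R/∂z = -x + 2*z
Sum = -x - 2*y + 4*z, which is exactly div F.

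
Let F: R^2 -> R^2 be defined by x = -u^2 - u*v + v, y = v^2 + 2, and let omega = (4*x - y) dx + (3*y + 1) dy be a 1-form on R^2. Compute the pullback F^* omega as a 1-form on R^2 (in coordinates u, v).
F^* omega = (8*u^3 + 12*u^2*v + 6*u*v^2 - 8*u*v + 4*u + v^3 - 4*v^2 + 2*v) du + (4*u^3 + 4*u^2*v - 4*u^2 + u*v^2 - 8*u*v + 2*u + 6*v^3 - v^2 + 18*v - 2) dv

Using F^*(f dg) = (f ∘ F) d(g ∘ F), substitute each coordinate x_i by F_i(u, v) in f_i, and replace dx_i by d F_i = (∂F_i/∂u) du + (∂F_i/∂v) dv.
  For the x component: f_1(F) = -4*u^2 - 4*u*v - v^2 + 4*v - 2; d F_1 = (-2*u - v) du + (1 - u) dv
  For the y component: f_2(F) = 3*v^2 + 7; d F_2 = (0) du + (2*v) dv
Combining and collecting du, dv coefficients:
  coeff of du: 8*u^3 + 12*u^2*v + 6*u*v^2 - 8*u*v + 4*u + v^3 - 4*v^2 + 2*v
  coeff of dv: 4*u^3 + 4*u^2*v - 4*u^2 + u*v^2 - 8*u*v + 2*u + 6*v^3 - v^2 + 18*v - 2
F^* omega = (8*u^3 + 12*u^2*v + 6*u*v^2 - 8*u*v + 4*u + v^3 - 4*v^2 + 2*v) du + (4*u^3 + 4*u^2*v - 4*u^2 + u*v^2 - 8*u*v + 2*u + 6*v^3 - v^2 + 18*v - 2) dv.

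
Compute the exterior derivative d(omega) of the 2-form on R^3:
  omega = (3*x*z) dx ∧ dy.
d(omega) = (3*x) dx ∧ dy ∧ dz

For a 2-form omega = sum_{i<j} g_{ij} dx_i ∧ dx_j, the exterior derivative is
  d(omega) = sum_{i<j} d(g_{ij}) ∧ dx_i ∧ dx_j = sum_{i<j, k} (∂g_{ij}/∂x_k) dx_k ∧ dx_i ∧ dx_j.
Expand each term, using dx_k ∧ dx_i ∧ dx_j = sgn(permutation) dx_{(a)} ∧ dx_{(b)} ∧ dx_{(c)} with (a < b < c) sorted:
  d(3*x*z) includes (∂/∂z)(3*x*z) dz = (3*x) dz, which multiplied by dx ∧ dy gives (3*x) dx ∧ dy ∧ dz
Collecting like 3-forms: d(omega) = (3*x) dx ∧ dy ∧ dz.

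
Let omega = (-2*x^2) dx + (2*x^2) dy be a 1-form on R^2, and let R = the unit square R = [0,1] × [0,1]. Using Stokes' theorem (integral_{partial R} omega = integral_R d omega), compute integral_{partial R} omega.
integral_(partial R) omega = 2

Stokes: integral_partial_R omega = integral_R d omega with d omega = (∂Q/∂x - ∂P/∂y) dx ∧ dy.
  ∂Q/∂x = 4*x
  ∂P/∂y = 0
  integrand = ∂Q/∂x - ∂P/∂y = 4*x.
Integrating over R: integral_0^1 integral_0^1 (4*x) dx dy = 2.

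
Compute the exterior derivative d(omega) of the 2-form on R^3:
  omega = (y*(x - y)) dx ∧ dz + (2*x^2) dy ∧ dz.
d(omega) = (3*x + 2*y) dx ∧ dy ∧ dz

For a 2-form omega = sum_{i<j} g_{ij} dx_i ∧ dx_j, the exterior derivative is
  d(omega) = sum_{i<j} d(g_{ij}) ∧ dx_i ∧ dx_j = sum_{i<j, k} (∂g_{ij}/∂x_k) dx_k ∧ dx_i ∧ dx_j.
Expand each term, using dx_k ∧ dx_i ∧ dx_j = sgn(permutation) dx_{(a)} ∧ dx_{(b)} ∧ dx_{(c)} with (a < b < c) sorted:
  d(y*(x - y)) includes (∂/∂y)(y*(x - y)) dy = (x - 2*y) dy, which multiplied by dx ∧ dz gives (-x + 2*y) dx ∧ dy ∧ dz
  d(2*x^2) includes (∂/∂x)(2*x^2) dx = (4*x) dx, which multiplied by dy ∧ dz gives (4*x) dx ∧ dy ∧ dz
Collecting like 3-forms: d(omega) = (3*x + 2*y) dx ∧ dy ∧ dz.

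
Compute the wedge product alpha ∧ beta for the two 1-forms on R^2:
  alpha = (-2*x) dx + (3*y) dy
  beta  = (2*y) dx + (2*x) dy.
alpha ∧ beta = (-4*x^2 - 6*y^2) dx ∧ dy

Distribute the wedge, using dx_i ∧ dx_j = -dx_j ∧ dx_i and dx_i ∧ dx_i = 0. For each pair (i, j) with i < j, the coefficient of dx_i ∧ dx_j in alpha ∧ beta is (alpha_i * beta_j - alpha_j * beta_i). Collecting: alpha ∧ beta = (-4*x^2 - 6*y^2) dx ∧ dy.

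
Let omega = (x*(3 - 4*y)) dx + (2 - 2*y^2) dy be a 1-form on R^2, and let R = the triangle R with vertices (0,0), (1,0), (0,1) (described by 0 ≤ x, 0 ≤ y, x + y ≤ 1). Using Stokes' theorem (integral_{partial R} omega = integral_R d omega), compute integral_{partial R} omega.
integral_(partial R) omega = 2/3

Stokes: integral_partial_R omega = integral_R d omega with d omega = (∂Q/∂x - ∂P/∂y) dx ∧ dy.
  ∂Q/∂x = 0
  ∂P/∂y = -4*x
  integrand = ∂Q/∂x - ∂P/∂y = 4*x.
Integrating over R: integral_0^1 integral_0^{1-x} (4*x) dy dx = 2/3.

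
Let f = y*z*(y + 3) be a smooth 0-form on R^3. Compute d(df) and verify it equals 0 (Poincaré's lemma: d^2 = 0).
d(df) = 0

Step 1: df = sum_i (∂f/∂x_i) dx_i = (0) dx + (z*(2*y + 3)) dy + (y*(y + 3)) dz.
Step 2: Apply d again. Using the 1-form formula, the coefficient of dx ∧ dy in d(df) is ∂^2 f/∂x ∂y - ∂^2 f/∂y ∂x = (0) - (0) = 0 (equality of mixed partials for smooth f).
Similarly for dx ∧ dz and dy ∧ dz — all coefficients vanish. So d(df) = 0.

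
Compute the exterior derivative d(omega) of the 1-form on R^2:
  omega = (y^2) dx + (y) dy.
d(omega) = (-2*y) dx ∧ dy

For a 1-form omega = sum_i f_i dx_i, the exterior derivative is
  d(omega) = sum_{i < j} (∂f_j/∂x_i - ∂f_i/∂x_j) dx_i ∧ dx_j.
  coefficient of dx ∧ dy: ∂f_2/∂x - ∂f_1/∂y = ∂(y)/∂x - ∂(y^2)/∂y = -2*y
Assembling: d(omega) = (-2*y) dx ∧ dy.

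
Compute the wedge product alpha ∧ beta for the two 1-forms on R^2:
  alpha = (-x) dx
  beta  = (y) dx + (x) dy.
alpha ∧ beta = (-x^2) dx ∧ dy

Distribute the wedge, using dx_i ∧ dx_j = -dx_j ∧ dx_i and dx_i ∧ dx_i = 0. For each pair (i, j) with i < j, the coefficient of dx_i ∧ dx_j in alpha ∧ beta is (alpha_i * beta_j - alpha_j * beta_i). Collecting: alpha ∧ beta = (-x^2) dx ∧ dy.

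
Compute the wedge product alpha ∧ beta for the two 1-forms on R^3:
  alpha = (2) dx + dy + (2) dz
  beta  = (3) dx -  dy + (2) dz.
alpha ∧ beta = (-5) dx ∧ dy + (-2) dx ∧ dz + (4) dy ∧ dz

Distribute the wedge, using dx_i ∧ dx_j = -dx_j ∧ dx_i and dx_i ∧ dx_i = 0. For each pair (i, j) with i < j, the coefficient of dx_i ∧ dx_j in alpha ∧ beta is (alpha_i * beta_j - alpha_j * beta_i). Collecting: alpha ∧ beta = (-5) dx ∧ dy + (-2) dx ∧ dz + (4) dy ∧ dz.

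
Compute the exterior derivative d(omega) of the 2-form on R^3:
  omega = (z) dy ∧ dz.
d(omega) = 0

For a 2-form omega = sum_{i<j} g_{ij} dx_i ∧ dx_j, the exterior derivative is
  d(omega) = sum_{i<j} d(g_{ij}) ∧ dx_i ∧ dx_j = sum_{i<j, k} (∂g_{ij}/∂x_k) dx_k ∧ dx_i ∧ dx_j.
Expand each term, using dx_k ∧ dx_i ∧ dx_j = sgn(permutation) dx_{(a)} ∧ dx_{(b)} ∧ dx_{(c)} with (a < b < c) sorted:

Collecting like 3-forms: d(omega) = 0.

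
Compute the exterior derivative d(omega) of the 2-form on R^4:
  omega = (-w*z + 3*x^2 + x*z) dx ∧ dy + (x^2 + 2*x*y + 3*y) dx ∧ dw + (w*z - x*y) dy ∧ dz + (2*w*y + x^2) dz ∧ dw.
d(omega) = (-w + x - y) dx ∧ dy ∧ dz + (-2*x - z - 3) dx ∧ dy ∧ dw + (2*w + z) dy ∧ dz ∧ dw + (2*x) dx ∧ dz ∧ dw

For a 2-form omega = sum_{i<j} g_{ij} dx_i ∧ dx_j, the exterior derivative is
  d(omega) = sum_{i<j} d(g_{ij}) ∧ dx_i ∧ dx_j = sum_{i<j, k} (∂g_{ij}/∂x_k) dx_k ∧ dx_i ∧ dx_j.
Expand each term, using dx_k ∧ dx_i ∧ dx_j = sgn(permutation) dx_{(a)} ∧ dx_{(b)} ∧ dx_{(c)} with (a < b < c) sorted:
  d(-w*z + 3*x^2 + x*z) includes (∂/∂z)(-w*z + 3*x^2 + x*z) dz = (-w + x) dz, which multiplied by dx ∧ dy gives (-w + x) dx ∧ dy ∧ dz
  d(-w*z + 3*x^2 + x*z) includes (∂/∂w)(-w*z + 3*x^2 + x*z) dw = (-z) dw, which multiplied by dx ∧ dy gives (-z) dx ∧ dy ∧ dw
  d(x^2 + 2*x*y + 3*y) includes (∂/∂y)(x^2 + 2*x*y + 3*y) dy = (2*x + 3) dy, which multiplied by dx ∧ dw gives (-2*x - 3) dx ∧ dy ∧ dw
  d(w*z - x*y) includes (∂/∂x)(w*z - x*y) dx = (-y) dx, which multiplied by dy ∧ dz gives (-y) dx ∧ dy ∧ dz
  d(w*z - x*y) includes (∂/∂w)(w*z - x*y) dw = (z) dw, which multiplied by dy ∧ dz gives (z) dy ∧ dz ∧ dw
  d(2*w*y + x^2) includes (∂/∂x)(2*w*y + x^2) dx = (2*x) dx, which multiplied by dz ∧ dw gives (2*x) dx ∧ dz ∧ dw
  d(2*w*y + x^2) includes (∂/∂y)(2*w*y + x^2) dy = (2*w) dy, which multiplied by dz ∧ dw gives (2*w) dy ∧ dz ∧ dw
Collecting like 3-forms: d(omega) = (-w + x - y) dx ∧ dy ∧ dz + (-2*x - z - 3) dx ∧ dy ∧ dw + (2*w + z) dy ∧ dz ∧ dw + (2*x) dx ∧ dz ∧ dw.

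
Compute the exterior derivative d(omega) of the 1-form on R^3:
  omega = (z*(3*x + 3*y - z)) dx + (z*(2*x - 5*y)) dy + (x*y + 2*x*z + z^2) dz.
d(omega) = (-z) dx ∧ dy + (-3*x - 2*y + 4*z) dx ∧ dz + (-x + 5*y) dy ∧ dz

For a 1-form omega = sum_i f_i dx_i, the exterior derivative is
  d(omega) = sum_{i < j} (∂f_j/∂x_i - ∂f_i/∂x_j) dx_i ∧ dx_j.
  coefficient of dx ∧ dy: ∂f_2/∂x - ∂f_1/∂y = ∂(z*(2*x - 5*y))/∂x - ∂(z*(3*x + 3*y - z))/∂y = -z
  coefficient of dx ∧ dz: ∂f_3/∂x - ∂f_1/∂z = ∂(x*y + 2*x*z + z^2)/∂x - ∂(z*(3*x + 3*y - z))/∂z = -3*x - 2*y + 4*z
  coefficient of dy ∧ dz: ∂f_3/∂y - ∂f_2/∂z = ∂(x*y + 2*x*z + z^2)/∂y - ∂(z*(2*x - 5*y))/∂z = -x + 5*y
Assembling: d(omega) = (-z) dx ∧ dy + (-3*x - 2*y + 4*z) dx ∧ dz + (-x + 5*y) dy ∧ dz.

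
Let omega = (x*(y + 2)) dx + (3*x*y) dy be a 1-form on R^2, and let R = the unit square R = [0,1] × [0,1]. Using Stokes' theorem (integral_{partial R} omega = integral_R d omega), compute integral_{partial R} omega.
integral_(partial R) omega = 1

Stokes: integral_partial_R omega = integral_R d omega with d omega = (∂Q/∂x - ∂P/∂y) dx ∧ dy.
  ∂Q/∂x = 3*y
  ∂P/∂y = x
  integrand = ∂Q/∂x - ∂P/∂y = -x + 3*y.
Integrating over R: integral_0^1 integral_0^1 (-x + 3*y) dx dy = 1.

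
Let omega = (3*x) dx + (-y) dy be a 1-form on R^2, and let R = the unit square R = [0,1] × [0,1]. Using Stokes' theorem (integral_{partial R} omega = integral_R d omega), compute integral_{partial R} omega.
integral_(partial R) omega = 0

Stokes: integral_partial_R omega = integral_R d omega with d omega = (∂Q/∂x - ∂P/∂y) dx ∧ dy.
  ∂Q/∂x = 0
  ∂P/∂y = 0
  integrand = ∂Q/∂x - ∂P/∂y = 0.
Integrating over R: integral_0^1 integral_0^1 (0) dx dy = 0.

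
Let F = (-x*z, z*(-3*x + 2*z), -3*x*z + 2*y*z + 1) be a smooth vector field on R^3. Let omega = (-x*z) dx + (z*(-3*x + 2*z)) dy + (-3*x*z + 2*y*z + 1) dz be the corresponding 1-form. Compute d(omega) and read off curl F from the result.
d(omega) = (3*x - 2*z) dy ∧ dz + (-x + 3*z) dz ∧ dx + (-3*z) dx ∧ dy; curl F = (3*x - 2*z, -x + 3*z, -3*z)

d omega = sum_{i<j} (∂f_j/∂x_i - ∂f_i/∂x_j) dx_i ∧ dx_j. Under the identification (dy ∧ dz, dz ∧ dx, dx ∧ dy) ↔ (e_x, e_y, e_z), the coefficients are exactly the components of curl F. Compute:
  ∂R/∂y - ∂Q/∂z = (2*z) - (-3*x + 4*z) = 3*x - 2*z
  ∂P/∂z - ∂R/∂x = (-x) - (-3*z) = -x + 3*z
  ∂Q/∂x - ∂P/∂y = (-3*z) - (0) = -3*z.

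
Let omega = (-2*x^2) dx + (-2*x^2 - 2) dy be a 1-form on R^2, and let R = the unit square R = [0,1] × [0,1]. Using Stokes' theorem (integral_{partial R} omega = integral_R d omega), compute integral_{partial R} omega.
integral_(partial R) omega = -2

Stokes: integral_partial_R omega = integral_R d omega with d omega = (∂Q/∂x - ∂P/∂y) dx ∧ dy.
  ∂Q/∂x = -4*x
  ∂P/∂y = 0
  integrand = ∂Q/∂x - ∂P/∂y = -4*x.
Integrating over R: integral_0^1 integral_0^1 (-4*x) dx dy = -2.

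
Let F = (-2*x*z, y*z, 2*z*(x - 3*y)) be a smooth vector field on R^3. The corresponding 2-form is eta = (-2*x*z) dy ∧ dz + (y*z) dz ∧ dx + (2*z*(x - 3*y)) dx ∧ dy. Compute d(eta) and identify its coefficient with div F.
d(eta) = (2*x - 6*y - z) dx ∧ dy ∧ dz; div F = 2*x - 6*y - z

For a 2-form in R^3 of the form above, applying d gives a 3-form with coefficient ∂P/∂x + ∂Q/∂y + ∂R/∂z:
  ∂P/∂x = -2*z
  ∂Q/∂y = z
  ∂R/∂z = 2*x - 6*y
Sum = 2*x - 6*y - z, which is exactly div F.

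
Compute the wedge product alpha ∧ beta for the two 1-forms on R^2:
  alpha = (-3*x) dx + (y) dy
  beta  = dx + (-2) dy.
alpha ∧ beta = (6*x - y) dx ∧ dy

Distribute the wedge, using dx_i ∧ dx_j = -dx_j ∧ dx_i and dx_i ∧ dx_i = 0. For each pair (i, j) with i < j, the coefficient of dx_i ∧ dx_j in alpha ∧ beta is (alpha_i * beta_j - alpha_j * beta_i). Collecting: alpha ∧ beta = (6*x - y) dx ∧ dy.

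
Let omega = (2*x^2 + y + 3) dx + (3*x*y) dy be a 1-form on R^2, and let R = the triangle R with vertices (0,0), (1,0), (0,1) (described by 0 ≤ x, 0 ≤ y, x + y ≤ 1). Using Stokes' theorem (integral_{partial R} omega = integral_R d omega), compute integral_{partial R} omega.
integral_(partial R) omega = 0

Stokes: integral_partial_R omega = integral_R d omega with d omega = (∂Q/∂x - ∂P/∂y) dx ∧ dy.
  ∂Q/∂x = 3*y
  ∂P/∂y = 1
  integrand = ∂Q/∂x - ∂P/∂y = 3*y - 1.
Integrating over R: integral_0^1 integral_0^{1-x} (3*y - 1) dy dx = 0.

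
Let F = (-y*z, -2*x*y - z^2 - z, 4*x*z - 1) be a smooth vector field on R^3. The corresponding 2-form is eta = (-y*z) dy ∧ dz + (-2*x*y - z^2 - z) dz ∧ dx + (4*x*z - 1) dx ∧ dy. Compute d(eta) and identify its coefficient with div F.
d(eta) = (2*x) dx ∧ dy ∧ dz; div F = 2*x

For a 2-form in R^3 of the form above, applying d gives a 3-form with coefficient ∂P/∂x + ∂Q/∂y + ∂R/∂z:
  ∂P/∂x = 0
  ∂Q/∂y = -2*x
  ∂R/∂z = 4*x
Sum = 2*x, which is exactly div F.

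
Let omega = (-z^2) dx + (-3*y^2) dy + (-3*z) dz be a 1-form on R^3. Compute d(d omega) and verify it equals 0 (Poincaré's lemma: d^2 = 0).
d(d omega) = 0

Step 1: d omega = sum_{i<j} (∂f_j/∂x_i - ∂f_i/∂x_j) dx_i ∧ dx_j:
  coeff of dx ∧ dy: 0
  coeff of dx ∧ dz: 2*z
  coeff of dy ∧ dz: 0
Step 2: Apply d again to each 2-form coefficient. The only possible 3-form in R^3 is dx ∧ dy ∧ dz, with coefficient
  ∂(coeff of dy∧dz)/∂x - ∂(coeff of dx∧dz)/∂y + ∂(coeff of dx∧dy)/∂z
  = ∂/∂x (0) - ∂/∂y (2*z) + ∂/∂z (0).
Each of these terms simplifies to sums of mixed partials that cancel in pairs. The result is 0 (by equality of mixed partials for smooth functions — Schwarz / Clairaut).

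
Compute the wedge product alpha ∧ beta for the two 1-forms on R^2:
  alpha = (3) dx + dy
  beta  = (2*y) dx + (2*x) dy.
alpha ∧ beta = (6*x - 2*y) dx ∧ dy

Distribute the wedge, using dx_i ∧ dx_j = -dx_j ∧ dx_i and dx_i ∧ dx_i = 0. For each pair (i, j) with i < j, the coefficient of dx_i ∧ dx_j in alpha ∧ beta is (alpha_i * beta_j - alpha_j * beta_i). Collecting: alpha ∧ beta = (6*x - 2*y) dx ∧ dy.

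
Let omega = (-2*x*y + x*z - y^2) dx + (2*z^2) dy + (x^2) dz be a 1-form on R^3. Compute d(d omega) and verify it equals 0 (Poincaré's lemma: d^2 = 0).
d(d omega) = 0

Step 1: d omega = sum_{i<j} (∂f_j/∂x_i - ∂f_i/∂x_j) dx_i ∧ dx_j:
  coeff of dx ∧ dy: 2*x + 2*y
  coeff of dx ∧ dz: x
  coeff of dy ∧ dz: -4*z
Step 2: Apply d again to each 2-form coefficient. The only possible 3-form in R^3 is dx ∧ dy ∧ dz, with coefficient
  ∂(coeff of dy∧dz)/∂x - ∂(coeff of dx∧dz)/∂y + ∂(coeff of dx∧dy)/∂z
  = ∂/∂x (-4*z) - ∂/∂y (x) + ∂/∂z (2*x + 2*y).
Each of these terms simplifies to sums of mixed partials that cancel in pairs. The result is 0 (by equality of mixed partials for smooth functions — Schwarz / Clairaut).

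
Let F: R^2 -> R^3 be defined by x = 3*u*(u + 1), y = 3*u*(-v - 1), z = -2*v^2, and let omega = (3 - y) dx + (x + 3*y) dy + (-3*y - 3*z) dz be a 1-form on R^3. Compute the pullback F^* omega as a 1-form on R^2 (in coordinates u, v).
F^* omega = (9*u^2*v + 9*u^2 + 27*u*v^2 + 54*u*v + 45*u + 9) du + (-9*u^3 + 27*u^2*v + 18*u^2 - 36*u*v^2 - 36*u*v - 24*v^3) dv

Using F^*(f dg) = (f ∘ F) d(g ∘ F), substitute each coordinate x_i by F_i(u, v) in f_i, and replace dx_i by d F_i = (∂F_i/∂u) du + (∂F_i/∂v) dv.
  For the x component: f_1(F) = 3*u*v + 3*u + 3; d F_1 = (6*u + 3) du + (0) dv
  For the y component: f_2(F) = 3*u*(u - 3*v - 2); d F_2 = (-3*v - 3) du + (-3*u) dv
  For the z component: f_3(F) = 9*u*v + 9*u + 6*v^2; d F_3 = (0) du + (-4*v) dv
Combining and collecting du, dv coefficients:
  coeff of du: 9*u^2*v + 9*u^2 + 27*u*v^2 + 54*u*v + 45*u + 9
  coeff of dv: -9*u^3 + 27*u^2*v + 18*u^2 - 36*u*v^2 - 36*u*v - 24*v^3
F^* omega = (9*u^2*v + 9*u^2 + 27*u*v^2 + 54*u*v + 45*u + 9) du + (-9*u^3 + 27*u^2*v + 18*u^2 - 36*u*v^2 - 36*u*v - 24*v^3) dv.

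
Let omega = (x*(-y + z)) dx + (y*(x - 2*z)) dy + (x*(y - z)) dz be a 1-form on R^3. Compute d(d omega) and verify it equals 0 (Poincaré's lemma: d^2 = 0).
d(d omega) = 0

Step 1: d omega = sum_{i<j} (∂f_j/∂x_i - ∂f_i/∂x_j) dx_i ∧ dx_j:
  coeff of dx ∧ dy: x + y
  coeff of dx ∧ dz: -x + y - z
  coeff of dy ∧ dz: x + 2*y
Step 2: Apply d again to each 2-form coefficient. The only possible 3-form in R^3 is dx ∧ dy ∧ dz, with coefficient
  ∂(coeff of dy∧dz)/∂x - ∂(coeff of dx∧dz)/∂y + ∂(coeff of dx∧dy)/∂z
  = ∂/∂x (x + 2*y) - ∂/∂y (-x + y - z) + ∂/∂z (x + y).
Each of these terms simplifies to sums of mixed partials that cancel in pairs. The result is 0 (by equality of mixed partials for smooth functions — Schwarz / Clairaut).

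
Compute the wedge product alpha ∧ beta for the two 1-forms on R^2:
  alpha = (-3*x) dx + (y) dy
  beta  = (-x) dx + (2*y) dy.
alpha ∧ beta = (-5*x*y) dx ∧ dy

Distribute the wedge, using dx_i ∧ dx_j = -dx_j ∧ dx_i and dx_i ∧ dx_i = 0. For each pair (i, j) with i < j, the coefficient of dx_i ∧ dx_j in alpha ∧ beta is (alpha_i * beta_j - alpha_j * beta_i). Collecting: alpha ∧ beta = (-5*x*y) dx ∧ dy.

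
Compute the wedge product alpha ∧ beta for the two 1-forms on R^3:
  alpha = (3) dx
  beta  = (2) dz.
alpha ∧ beta = (6) dx ∧ dz

Distribute the wedge, using dx_i ∧ dx_j = -dx_j ∧ dx_i and dx_i ∧ dx_i = 0. For each pair (i, j) with i < j, the coefficient of dx_i ∧ dx_j in alpha ∧ beta is (alpha_i * beta_j - alpha_j * beta_i). Collecting: alpha ∧ beta = (6) dx ∧ dz.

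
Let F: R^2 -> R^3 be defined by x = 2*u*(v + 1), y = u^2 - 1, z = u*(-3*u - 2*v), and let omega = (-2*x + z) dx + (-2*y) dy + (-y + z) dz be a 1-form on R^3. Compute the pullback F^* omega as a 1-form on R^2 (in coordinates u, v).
F^* omega = (20*u^3 + 14*u^2*v - 6*u^2 - 8*u*v^2 - 20*u*v - 10*u - 2*v) du + (2*u*(u^2 - 4*u*v - 4*u - 1)) dv

Using F^*(f dg) = (f ∘ F) d(g ∘ F), substitute each coordinate x_i by F_i(u, v) in f_i, and replace dx_i by d F_i = (∂F_i/∂u) du + (∂F_i/∂v) dv.
  For the x component: f_1(F) = u*(-3*u - 6*v - 4); d F_1 = (2*v + 2) du + (2*u) dv
  For the y component: f_2(F) = 2 - 2*u^2; d F_2 = (2*u) du + (0) dv
  For the z component: f_3(F) = -4*u^2 - 2*u*v + 1; d F_3 = (-6*u - 2*v) du + (-2*u) dv
Combining and collecting du, dv coefficients:
  coeff of du: 20*u^3 + 14*u^2*v - 6*u^2 - 8*u*v^2 - 20*u*v - 10*u - 2*v
  coeff of dv: 2*u*(u^2 - 4*u*v - 4*u - 1)
F^* omega = (20*u^3 + 14*u^2*v - 6*u^2 - 8*u*v^2 - 20*u*v - 10*u - 2*v) du + (2*u*(u^2 - 4*u*v - 4*u - 1)) dv.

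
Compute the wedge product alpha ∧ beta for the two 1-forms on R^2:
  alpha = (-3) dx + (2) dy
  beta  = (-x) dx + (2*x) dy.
alpha ∧ beta = (-4*x) dx ∧ dy

Distribute the wedge, using dx_i ∧ dx_j = -dx_j ∧ dx_i and dx_i ∧ dx_i = 0. For each pair (i, j) with i < j, the coefficient of dx_i ∧ dx_j in alpha ∧ beta is (alpha_i * beta_j - alpha_j * beta_i). Collecting: alpha ∧ beta = (-4*x) dx ∧ dy.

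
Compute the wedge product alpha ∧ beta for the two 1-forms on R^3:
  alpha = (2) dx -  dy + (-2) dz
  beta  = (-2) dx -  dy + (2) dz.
alpha ∧ beta = (-4) dx ∧ dy + (-4) dy ∧ dz

Distribute the wedge, using dx_i ∧ dx_j = -dx_j ∧ dx_i and dx_i ∧ dx_i = 0. For each pair (i, j) with i < j, the coefficient of dx_i ∧ dx_j in alpha ∧ beta is (alpha_i * beta_j - alpha_j * beta_i). Collecting: alpha ∧ beta = (-4) dx ∧ dy + (-4) dy ∧ dz.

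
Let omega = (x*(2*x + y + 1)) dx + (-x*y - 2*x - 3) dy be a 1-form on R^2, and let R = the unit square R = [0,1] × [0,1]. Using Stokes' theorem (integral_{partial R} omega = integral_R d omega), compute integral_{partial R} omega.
integral_(partial R) omega = -3

Stokes: integral_partial_R omega = integral_R d omega with d omega = (∂Q/∂x - ∂P/∂y) dx ∧ dy.
  ∂Q/∂x = -y - 2
  ∂P/∂y = x
  integrand = ∂Q/∂x - ∂P/∂y = -x - y - 2.
Integrating over R: integral_0^1 integral_0^1 (-x - y - 2) dx dy = -3.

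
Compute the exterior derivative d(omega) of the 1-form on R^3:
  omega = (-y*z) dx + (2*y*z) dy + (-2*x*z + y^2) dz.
d(omega) = (z) dx ∧ dy + (y - 2*z) dx ∧ dz

For a 1-form omega = sum_i f_i dx_i, the exterior derivative is
  d(omega) = sum_{i < j} (∂f_j/∂x_i - ∂f_i/∂x_j) dx_i ∧ dx_j.
  coefficient of dx ∧ dy: ∂f_2/∂x - ∂f_1/∂y = ∂(2*y*z)/∂x - ∂(-y*z)/∂y = z
  coefficient of dx ∧ dz: ∂f_3/∂x - ∂f_1/∂z = ∂(-2*x*z + y^2)/∂x - ∂(-y*z)/∂z = y - 2*z
Assembling: d(omega) = (z) dx ∧ dy + (y - 2*z) dx ∧ dz.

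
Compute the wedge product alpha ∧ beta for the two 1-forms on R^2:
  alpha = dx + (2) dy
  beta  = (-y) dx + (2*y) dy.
alpha ∧ beta = (4*y) dx ∧ dy

Distribute the wedge, using dx_i ∧ dx_j = -dx_j ∧ dx_i and dx_i ∧ dx_i = 0. For each pair (i, j) with i < j, the coefficient of dx_i ∧ dx_j in alpha ∧ beta is (alpha_i * beta_j - alpha_j * beta_i). Collecting: alpha ∧ beta = (4*y) dx ∧ dy.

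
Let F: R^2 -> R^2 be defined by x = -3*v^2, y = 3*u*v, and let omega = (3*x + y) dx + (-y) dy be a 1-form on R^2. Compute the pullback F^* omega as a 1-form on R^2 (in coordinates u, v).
F^* omega = (-9*u*v^2) du + (9*v*(-u^2 - 2*u*v + 6*v^2)) dv

Using F^*(f dg) = (f ∘ F) d(g ∘ F), substitute each coordinate x_i by F_i(u, v) in f_i, and replace dx_i by d F_i = (∂F_i/∂u) du + (∂F_i/∂v) dv.
  For the x component: f_1(F) = 3*v*(u - 3*v); d F_1 = (0) du + (-6*v) dv
  For the y component: f_2(F) = -3*u*v; d F_2 = (3*v) du + (3*u) dv
Combining and collecting du, dv coefficients:
  coeff of du: -9*u*v^2
  coeff of dv: 9*v*(-u^2 - 2*u*v + 6*v^2)
F^* omega = (-9*u*v^2) du + (9*v*(-u^2 - 2*u*v + 6*v^2)) dv.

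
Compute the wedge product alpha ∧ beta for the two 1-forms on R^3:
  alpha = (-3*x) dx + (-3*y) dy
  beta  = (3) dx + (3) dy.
alpha ∧ beta = (-9*x + 9*y) dx ∧ dy

Distribute the wedge, using dx_i ∧ dx_j = -dx_j ∧ dx_i and dx_i ∧ dx_i = 0. For each pair (i, j) with i < j, the coefficient of dx_i ∧ dx_j in alpha ∧ beta is (alpha_i * beta_j - alpha_j * beta_i). Collecting: alpha ∧ beta = (-9*x + 9*y) dx ∧ dy.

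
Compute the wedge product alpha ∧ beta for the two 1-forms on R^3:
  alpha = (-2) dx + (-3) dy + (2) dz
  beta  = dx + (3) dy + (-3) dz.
alpha ∧ beta = (-3) dx ∧ dy + (4) dx ∧ dz + (3) dy ∧ dz

Distribute the wedge, using dx_i ∧ dx_j = -dx_j ∧ dx_i and dx_i ∧ dx_i = 0. For each pair (i, j) with i < j, the coefficient of dx_i ∧ dx_j in alpha ∧ beta is (alpha_i * beta_j - alpha_j * beta_i). Collecting: alpha ∧ beta = (-3) dx ∧ dy + (4) dx ∧ dz + (3) dy ∧ dz.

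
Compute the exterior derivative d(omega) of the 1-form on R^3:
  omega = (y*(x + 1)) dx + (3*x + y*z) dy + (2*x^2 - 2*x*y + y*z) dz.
d(omega) = (2 - x) dx ∧ dy + (4*x - 2*y) dx ∧ dz + (-2*x - y + z) dy ∧ dz

For a 1-form omega = sum_i f_i dx_i, the exterior derivative is
  d(omega) = sum_{i < j} (∂f_j/∂x_i - ∂f_i/∂x_j) dx_i ∧ dx_j.
  coefficient of dx ∧ dy: ∂f_2/∂x - ∂f_1/∂y = ∂(3*x + y*z)/∂x - ∂(y*(x + 1))/∂y = 2 - x
  coefficient of dx ∧ dz: ∂f_3/∂x - ∂f_1/∂z = ∂(2*x^2 - 2*x*y + y*z)/∂x - ∂(y*(x + 1))/∂z = 4*x - 2*y
  coefficient of dy ∧ dz: ∂f_3/∂y - ∂f_2/∂z = ∂(2*x^2 - 2*x*y + y*z)/∂y - ∂(3*x + y*z)/∂z = -2*x - y + z
Assembling: d(omega) = (2 - x) dx ∧ dy + (4*x - 2*y) dx ∧ dz + (-2*x - y + z) dy ∧ dz.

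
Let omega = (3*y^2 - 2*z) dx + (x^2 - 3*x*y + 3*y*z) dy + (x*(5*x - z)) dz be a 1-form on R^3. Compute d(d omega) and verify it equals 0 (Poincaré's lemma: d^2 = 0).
d(d omega) = 0

Step 1: d omega = sum_{i<j} (∂f_j/∂x_i - ∂f_i/∂x_j) dx_i ∧ dx_j:
  coeff of dx ∧ dy: 2*x - 9*y
  coeff of dx ∧ dz: 10*x - z + 2
  coeff of dy ∧ dz: -3*y
Step 2: Apply d again to each 2-form coefficient. The only possible 3-form in R^3 is dx ∧ dy ∧ dz, with coefficient
  ∂(coeff of dy∧dz)/∂x - ∂(coeff of dx∧dz)/∂y + ∂(coeff of dx∧dy)/∂z
  = ∂/∂x (-3*y) - ∂/∂y (10*x - z + 2) + ∂/∂z (2*x - 9*y).
Each of these terms simplifies to sums of mixed partials that cancel in pairs. The result is 0 (by equality of mixed partials for smooth functions — Schwarz / Clairaut).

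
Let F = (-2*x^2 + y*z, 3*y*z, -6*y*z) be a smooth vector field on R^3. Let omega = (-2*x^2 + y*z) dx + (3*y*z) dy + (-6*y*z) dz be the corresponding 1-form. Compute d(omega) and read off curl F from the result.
d(omega) = (-3*y - 6*z) dy ∧ dz + (y) dz ∧ dx + (-z) dx ∧ dy; curl F = (-3*y - 6*z, y, -z)

d omega = sum_{i<j} (∂f_j/∂x_i - ∂f_i/∂x_j) dx_i ∧ dx_j. Under the identification (dy ∧ dz, dz ∧ dx, dx ∧ dy) ↔ (e_x, e_y, e_z), the coefficients are exactly the components of curl F. Compute:
  ∂R/∂y - ∂Q/∂z = (-6*z) - (3*y) = -3*y - 6*z
  ∂P/∂z - ∂R/∂x = (y) - (0) = y
  ∂Q/∂x - ∂P/∂y = (0) - (z) = -z.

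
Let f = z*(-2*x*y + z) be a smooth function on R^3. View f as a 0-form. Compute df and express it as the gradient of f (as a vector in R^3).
df = (-2*y*z) dx + (-2*x*z) dy + (-2*x*y + 2*z) dz; grad f = (-2*y*z, -2*x*z, -2*x*y + 2*z)

For a 0-form f, d f = (∂f/∂x) dx + (∂f/∂y) dy + (∂f/∂z) dz. The components of the vector representation are exactly the entries of grad f in Cartesian coordinates:
  ∂f/∂x = -2*y*z
  ∂f/∂y = -2*x*z
  ∂f/∂z = -2*x*y + 2*z.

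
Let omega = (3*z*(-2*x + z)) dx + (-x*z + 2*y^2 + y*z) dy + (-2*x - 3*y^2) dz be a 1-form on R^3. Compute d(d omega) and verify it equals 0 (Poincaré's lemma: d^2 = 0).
d(d omega) = 0

Step 1: d omega = sum_{i<j} (∂f_j/∂x_i - ∂f_i/∂x_j) dx_i ∧ dx_j:
  coeff of dx ∧ dy: -z
  coeff of dx ∧ dz: 6*x - 6*z - 2
  coeff of dy ∧ dz: x - 7*y
Step 2: Apply d again to each 2-form coefficient. The only possible 3-form in R^3 is dx ∧ dy ∧ dz, with coefficient
  ∂(coeff of dy∧dz)/∂x - ∂(coeff of dx∧dz)/∂y + ∂(coeff of dx∧dy)/∂z
  = ∂/∂x (x - 7*y) - ∂/∂y (6*x - 6*z - 2) + ∂/∂z (-z).
Each of these terms simplifies to sums of mixed partials that cancel in pairs. The result is 0 (by equality of mixed partials for smooth functions — Schwarz / Clairaut).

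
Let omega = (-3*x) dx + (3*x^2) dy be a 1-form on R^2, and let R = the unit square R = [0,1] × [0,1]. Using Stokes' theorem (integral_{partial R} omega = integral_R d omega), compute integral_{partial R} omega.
integral_(partial R) omega = 3

Stokes: integral_partial_R omega = integral_R d omega with d omega = (∂Q/∂x - ∂P/∂y) dx ∧ dy.
  ∂Q/∂x = 6*x
  ∂P/∂y = 0
  integrand = ∂Q/∂x - ∂P/∂y = 6*x.
Integrating over R: integral_0^1 integral_0^1 (6*x) dx dy = 3.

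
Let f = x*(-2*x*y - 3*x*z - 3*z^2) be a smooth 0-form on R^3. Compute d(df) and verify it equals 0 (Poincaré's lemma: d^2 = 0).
d(df) = 0

Step 1: df = sum_i (∂f/∂x_i) dx_i = (-4*x*y - 6*x*z - 3*z^2) dx + (-2*x^2) dy + (3*x*(-x - 2*z)) dz.
Step 2: Apply d again. Using the 1-form formula, the coefficient of dx ∧ dy in d(df) is ∂^2 f/∂x ∂y - ∂^2 f/∂y ∂x = (-4*x) - (-4*x) = 0 (equality of mixed partials for smooth f).
Similarly for dx ∧ dz and dy ∧ dz — all coefficients vanish. So d(df) = 0.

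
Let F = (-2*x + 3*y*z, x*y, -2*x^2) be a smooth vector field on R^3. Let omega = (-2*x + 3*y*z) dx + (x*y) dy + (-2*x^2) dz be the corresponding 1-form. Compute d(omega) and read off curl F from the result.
d(omega) = (0) dy ∧ dz + (4*x + 3*y) dz ∧ dx + (y - 3*z) dx ∧ dy; curl F = (0, 4*x + 3*y, y - 3*z)

d omega = sum_{i<j} (∂f_j/∂x_i - ∂f_i/∂x_j) dx_i ∧ dx_j. Under the identification (dy ∧ dz, dz ∧ dx, dx ∧ dy) ↔ (e_x, e_y, e_z), the coefficients are exactly the components of curl F. Compute:
  ∂R/∂y - ∂Q/∂z = (0) - (0) = 0
  ∂P/∂z - ∂R/∂x = (3*y) - (-4*x) = 4*x + 3*y
  ∂Q/∂x - ∂P/∂y = (y) - (3*z) = y - 3*z.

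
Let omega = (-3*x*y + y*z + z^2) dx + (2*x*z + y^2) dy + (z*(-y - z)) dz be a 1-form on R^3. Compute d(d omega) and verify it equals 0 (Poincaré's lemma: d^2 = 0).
d(d omega) = 0

Step 1: d omega = sum_{i<j} (∂f_j/∂x_i - ∂f_i/∂x_j) dx_i ∧ dx_j:
  coeff of dx ∧ dy: 3*x + z
  coeff of dx ∧ dz: -y - 2*z
  coeff of dy ∧ dz: -2*x - z
Step 2: Apply d again to each 2-form coefficient. The only possible 3-form in R^3 is dx ∧ dy ∧ dz, with coefficient
  ∂(coeff of dy∧dz)/∂x - ∂(coeff of dx∧dz)/∂y + ∂(coeff of dx∧dy)/∂z
  = ∂/∂x (-2*x - z) - ∂/∂y (-y - 2*z) + ∂/∂z (3*x + z).
Each of these terms simplifies to sums of mixed partials that cancel in pairs. The result is 0 (by equality of mixed partials for smooth functions — Schwarz / Clairaut).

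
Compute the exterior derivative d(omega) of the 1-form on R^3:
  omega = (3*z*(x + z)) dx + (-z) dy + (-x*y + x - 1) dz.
d(omega) = (-3*x - y - 6*z + 1) dx ∧ dz + (1 - x) dy ∧ dz

For a 1-form omega = sum_i f_i dx_i, the exterior derivative is
  d(omega) = sum_{i < j} (∂f_j/∂x_i - ∂f_i/∂x_j) dx_i ∧ dx_j.
  coefficient of dx ∧ dz: ∂f_3/∂x - ∂f_1/∂z = ∂(-x*y + x - 1)/∂x - ∂(3*z*(x + z))/∂z = -3*x - y - 6*z + 1
  coefficient of dy ∧ dz: ∂f_3/∂y - ∂f_2/∂z = ∂(-x*y + x - 1)/∂y - ∂(-z)/∂z = 1 - x
Assembling: d(omega) = (-3*x - y - 6*z + 1) dx ∧ dz + (1 - x) dy ∧ dz.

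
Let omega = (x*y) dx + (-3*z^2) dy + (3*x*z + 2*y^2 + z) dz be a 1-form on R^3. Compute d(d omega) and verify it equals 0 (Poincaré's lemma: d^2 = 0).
d(d omega) = 0

Step 1: d omega = sum_{i<j} (∂f_j/∂x_i - ∂f_i/∂x_j) dx_i ∧ dx_j:
  coeff of dx ∧ dy: -x
  coeff of dx ∧ dz: 3*z
  coeff of dy ∧ dz: 4*y + 6*z
Step 2: Apply d again to each 2-form coefficient. The only possible 3-form in R^3 is dx ∧ dy ∧ dz, with coefficient
  ∂(coeff of dy∧dz)/∂x - ∂(coeff of dx∧dz)/∂y + ∂(coeff of dx∧dy)/∂z
  = ∂/∂x (4*y + 6*z) - ∂/∂y (3*z) + ∂/∂z (-x).
Each of these terms simplifies to sums of mixed partials that cancel in pairs. The result is 0 (by equality of mixed partials for smooth functions — Schwarz / Clairaut).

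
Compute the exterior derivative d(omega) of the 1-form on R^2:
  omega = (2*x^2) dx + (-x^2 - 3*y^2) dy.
d(omega) = (-2*x) dx ∧ dy

For a 1-form omega = sum_i f_i dx_i, the exterior derivative is
  d(omega) = sum_{i < j} (∂f_j/∂x_i - ∂f_i/∂x_j) dx_i ∧ dx_j.
  coefficient of dx ∧ dy: ∂f_2/∂x - ∂f_1/∂y = ∂(-x^2 - 3*y^2)/∂x - ∂(2*x^2)/∂y = -2*x
Assembling: d(omega) = (-2*x) dx ∧ dy.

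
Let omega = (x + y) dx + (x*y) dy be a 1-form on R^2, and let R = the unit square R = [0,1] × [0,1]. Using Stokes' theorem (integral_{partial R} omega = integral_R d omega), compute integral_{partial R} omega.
integral_(partial R) omega = -1/2

Stokes: integral_partial_R omega = integral_R d omega with d omega = (∂Q/∂x - ∂P/∂y) dx ∧ dy.
  ∂Q/∂x = y
  ∂P/∂y = 1
  integrand = ∂Q/∂x - ∂P/∂y = y - 1.
Integrating over R: integral_0^1 integral_0^1 (y - 1) dx dy = -1/2.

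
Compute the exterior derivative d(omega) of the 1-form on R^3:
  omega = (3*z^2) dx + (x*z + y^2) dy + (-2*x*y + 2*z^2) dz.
d(omega) = (z) dx ∧ dy + (-2*y - 6*z) dx ∧ dz + (-3*x) dy ∧ dz

For a 1-form omega = sum_i f_i dx_i, the exterior derivative is
  d(omega) = sum_{i < j} (∂f_j/∂x_i - ∂f_i/∂x_j) dx_i ∧ dx_j.
  coefficient of dx ∧ dy: ∂f_2/∂x - ∂f_1/∂y = ∂(x*z + y^2)/∂x - ∂(3*z^2)/∂y = z
  coefficient of dx ∧ dz: ∂f_3/∂x - ∂f_1/∂z = ∂(-2*x*y + 2*z^2)/∂x - ∂(3*z^2)/∂z = -2*y - 6*z
  coefficient of dy ∧ dz: ∂f_3/∂y - ∂f_2/∂z = ∂(-2*x*y + 2*z^2)/∂y - ∂(x*z + y^2)/∂z = -3*x
Assembling: d(omega) = (z) dx ∧ dy + (-2*y - 6*z) dx ∧ dz + (-3*x) dy ∧ dz.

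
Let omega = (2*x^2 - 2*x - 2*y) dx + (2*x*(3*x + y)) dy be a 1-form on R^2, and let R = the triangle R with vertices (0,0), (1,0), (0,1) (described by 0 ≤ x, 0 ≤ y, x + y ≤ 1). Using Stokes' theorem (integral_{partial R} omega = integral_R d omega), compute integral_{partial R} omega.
integral_(partial R) omega = 10/3

Stokes: integral_partial_R omega = integral_R d omega with d omega = (∂Q/∂x - ∂P/∂y) dx ∧ dy.
  ∂Q/∂x = 12*x + 2*y
  ∂P/∂y = -2
  integrand = ∂Q/∂x - ∂P/∂y = 12*x + 2*y + 2.
Integrating over R: integral_0^1 integral_0^{1-x} (12*x + 2*y + 2) dy dx = 10/3.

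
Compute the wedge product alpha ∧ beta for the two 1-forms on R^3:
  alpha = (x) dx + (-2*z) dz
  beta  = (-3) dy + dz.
alpha ∧ beta = (-3*x) dx ∧ dy + (x) dx ∧ dz + (-6*z) dy ∧ dz

Distribute the wedge, using dx_i ∧ dx_j = -dx_j ∧ dx_i and dx_i ∧ dx_i = 0. For each pair (i, j) with i < j, the coefficient of dx_i ∧ dx_j in alpha ∧ beta is (alpha_i * beta_j - alpha_j * beta_i). Collecting: alpha ∧ beta = (-3*x) dx ∧ dy + (x) dx ∧ dz + (-6*z) dy ∧ dz.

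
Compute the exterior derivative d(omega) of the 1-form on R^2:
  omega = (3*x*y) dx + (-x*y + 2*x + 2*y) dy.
d(omega) = (-3*x - y + 2) dx ∧ dy

For a 1-form omega = sum_i f_i dx_i, the exterior derivative is
  d(omega) = sum_{i < j} (∂f_j/∂x_i - ∂f_i/∂x_j) dx_i ∧ dx_j.
  coefficient of dx ∧ dy: ∂f_2/∂x - ∂f_1/∂y = ∂(-x*y + 2*x + 2*y)/∂x - ∂(3*x*y)/∂y = -3*x - y + 2
Assembling: d(omega) = (-3*x - y + 2) dx ∧ dy.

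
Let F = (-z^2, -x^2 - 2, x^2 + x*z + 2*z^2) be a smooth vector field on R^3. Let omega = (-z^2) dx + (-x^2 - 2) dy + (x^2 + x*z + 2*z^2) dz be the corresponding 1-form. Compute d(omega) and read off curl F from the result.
d(omega) = (0) dy ∧ dz + (-2*x - 3*z) dz ∧ dx + (-2*x) dx ∧ dy; curl F = (0, -2*x - 3*z, -2*x)

d omega = sum_{i<j} (∂f_j/∂x_i - ∂f_i/∂x_j) dx_i ∧ dx_j. Under the identification (dy ∧ dz, dz ∧ dx, dx ∧ dy) ↔ (e_x, e_y, e_z), the coefficients are exactly the components of curl F. Compute:
  ∂R/∂y - ∂Q/∂z = (0) - (0) = 0
  ∂P/∂z - ∂R/∂x = (-2*z) - (2*x + z) = -2*x - 3*z
  ∂Q/∂x - ∂P/∂y = (-2*x) - (0) = -2*x.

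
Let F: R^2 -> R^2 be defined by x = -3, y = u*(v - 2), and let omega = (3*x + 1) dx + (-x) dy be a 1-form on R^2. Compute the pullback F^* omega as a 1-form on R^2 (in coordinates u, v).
F^* omega = (3*v - 6) du + (3*u) dv

Using F^*(f dg) = (f ∘ F) d(g ∘ F), substitute each coordinate x_i by F_i(u, v) in f_i, and replace dx_i by d F_i = (∂F_i/∂u) du + (∂F_i/∂v) dv.
  For the x component: f_1(F) = -8; d F_1 = (0) du + (0) dv
  For the y component: f_2(F) = 3; d F_2 = (v - 2) du + (u) dv
Combining and collecting du, dv coefficients:
  coeff of du: 3*v - 6
  coeff of dv: 3*u
F^* omega = (3*v - 6) du + (3*u) dv.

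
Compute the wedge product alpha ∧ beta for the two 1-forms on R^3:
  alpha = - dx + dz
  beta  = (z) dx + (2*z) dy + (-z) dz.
alpha ∧ beta = (-2*z) dx ∧ dy + (-2*z) dy ∧ dz

Distribute the wedge, using dx_i ∧ dx_j = -dx_j ∧ dx_i and dx_i ∧ dx_i = 0. For each pair (i, j) with i < j, the coefficient of dx_i ∧ dx_j in alpha ∧ beta is (alpha_i * beta_j - alpha_j * beta_i). Collecting: alpha ∧ beta = (-2*z) dx ∧ dy + (-2*z) dy ∧ dz.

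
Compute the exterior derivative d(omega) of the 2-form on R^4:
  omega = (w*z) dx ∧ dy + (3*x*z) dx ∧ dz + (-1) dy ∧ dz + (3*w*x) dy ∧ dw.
d(omega) = (w) dx ∧ dy ∧ dz + (3*w + z) dx ∧ dy ∧ dw

For a 2-form omega = sum_{i<j} g_{ij} dx_i ∧ dx_j, the exterior derivative is
  d(omega) = sum_{i<j} d(g_{ij}) ∧ dx_i ∧ dx_j = sum_{i<j, k} (∂g_{ij}/∂x_k) dx_k ∧ dx_i ∧ dx_j.
Expand each term, using dx_k ∧ dx_i ∧ dx_j = sgn(permutation) dx_{(a)} ∧ dx_{(b)} ∧ dx_{(c)} with (a < b < c) sorted:
  d(w*z) includes (∂/∂z)(w*z) dz = (w) dz, which multiplied by dx ∧ dy gives (w) dx ∧ dy ∧ dz
  d(w*z) includes (∂/∂w)(w*z) dw = (z) dw, which multiplied by dx ∧ dy gives (z) dx ∧ dy ∧ dw
  d(3*w*x) includes (∂/∂x)(3*w*x) dx = (3*w) dx, which multiplied by dy ∧ dw gives (3*w) dx ∧ dy ∧ dw
Collecting like 3-forms: d(omega) = (w) dx ∧ dy ∧ dz + (3*w + z) dx ∧ dy ∧ dw.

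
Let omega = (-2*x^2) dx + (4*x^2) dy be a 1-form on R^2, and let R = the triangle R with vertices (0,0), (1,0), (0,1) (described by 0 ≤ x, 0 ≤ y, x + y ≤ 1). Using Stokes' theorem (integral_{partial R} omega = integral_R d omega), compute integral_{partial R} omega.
integral_(partial R) omega = 4/3

Stokes: integral_partial_R omega = integral_R d omega with d omega = (∂Q/∂x - ∂P/∂y) dx ∧ dy.
  ∂Q/∂x = 8*x
  ∂P/∂y = 0
  integrand = ∂Q/∂x - ∂P/∂y = 8*x.
Integrating over R: integral_0^1 integral_0^{1-x} (8*x) dy dx = 4/3.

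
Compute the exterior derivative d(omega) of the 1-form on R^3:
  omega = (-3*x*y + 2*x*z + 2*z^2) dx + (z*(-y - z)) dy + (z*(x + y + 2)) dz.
d(omega) = (3*x) dx ∧ dy + (-2*x - 3*z) dx ∧ dz + (y + 3*z) dy ∧ dz

For a 1-form omega = sum_i f_i dx_i, the exterior derivative is
  d(omega) = sum_{i < j} (∂f_j/∂x_i - ∂f_i/∂x_j) dx_i ∧ dx_j.
  coefficient of dx ∧ dy: ∂f_2/∂x - ∂f_1/∂y = ∂(z*(-y - z))/∂x - ∂(-3*x*y + 2*x*z + 2*z^2)/∂y = 3*x
  coefficient of dx ∧ dz: ∂f_3/∂x - ∂f_1/∂z = ∂(z*(x + y + 2))/∂x - ∂(-3*x*y + 2*x*z + 2*z^2)/∂z = -2*x - 3*z
  coefficient of dy ∧ dz: ∂f_3/∂y - ∂f_2/∂z = ∂(z*(x + y + 2))/∂y - ∂(z*(-y - z))/∂z = y + 3*z
Assembling: d(omega) = (3*x) dx ∧ dy + (-2*x - 3*z) dx ∧ dz + (y + 3*z) dy ∧ dz.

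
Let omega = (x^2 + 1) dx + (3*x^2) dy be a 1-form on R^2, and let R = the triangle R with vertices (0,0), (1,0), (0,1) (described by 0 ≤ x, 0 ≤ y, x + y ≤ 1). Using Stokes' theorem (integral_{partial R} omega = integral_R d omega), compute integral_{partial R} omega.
integral_(partial R) omega = 1

Stokes: integral_partial_R omega = integral_R d omega with d omega = (∂Q/∂x - ∂P/∂y) dx ∧ dy.
  ∂Q/∂x = 6*x
  ∂P/∂y = 0
  integrand = ∂Q/∂x - ∂P/∂y = 6*x.
Integrating over R: integral_0^1 integral_0^{1-x} (6*x) dy dx = 1.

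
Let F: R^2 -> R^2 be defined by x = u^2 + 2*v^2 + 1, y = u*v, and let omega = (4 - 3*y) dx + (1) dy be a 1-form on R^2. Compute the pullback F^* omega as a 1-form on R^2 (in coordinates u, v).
F^* omega = (-6*u^2*v + 8*u + v) du + (-12*u*v^2 + u + 16*v) dv

Using F^*(f dg) = (f ∘ F) d(g ∘ F), substitute each coordinate x_i by F_i(u, v) in f_i, and replace dx_i by d F_i = (∂F_i/∂u) du + (∂F_i/∂v) dv.
  For the x component: f_1(F) = -3*u*v + 4; d F_1 = (2*u) du + (4*v) dv
  For the y component: f_2(F) = 1; d F_2 = (v) du + (u) dv
Combining and collecting du, dv coefficients:
  coeff of du: -6*u^2*v + 8*u + v
  coeff of dv: -12*u*v^2 + u + 16*v
F^* omega = (-6*u^2*v + 8*u + v) du + (-12*u*v^2 + u + 16*v) dv.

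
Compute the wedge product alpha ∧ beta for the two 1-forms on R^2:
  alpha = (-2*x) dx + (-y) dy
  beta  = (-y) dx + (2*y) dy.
alpha ∧ beta = (-y*(4*x + y)) dx ∧ dy

Distribute the wedge, using dx_i ∧ dx_j = -dx_j ∧ dx_i and dx_i ∧ dx_i = 0. For each pair (i, j) with i < j, the coefficient of dx_i ∧ dx_j in alpha ∧ beta is (alpha_i * beta_j - alpha_j * beta_i). Collecting: alpha ∧ beta = (-y*(4*x + y)) dx ∧ dy.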